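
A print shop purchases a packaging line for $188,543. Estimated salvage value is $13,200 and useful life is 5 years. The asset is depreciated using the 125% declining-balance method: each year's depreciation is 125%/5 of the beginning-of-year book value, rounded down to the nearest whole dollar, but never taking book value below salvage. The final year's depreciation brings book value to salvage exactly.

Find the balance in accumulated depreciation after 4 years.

$128,886

Depreciable base = $188,543 − $13,200 = $175,343.
Year 1: ⌊$188,543 × 125%/5⌋ = $47,135. Book value $141,408.
Year 2: ⌊$141,408 × 125%/5⌋ = $35,352. Book value $106,056.
Year 3: ⌊$106,056 × 125%/5⌋ = $26,514. Book value $79,542.
Year 4: ⌊$79,542 × 125%/5⌋ = $19,885. Book value $59,657.
Accumulated through year 4 = $188,543 − $59,657 = $128,886.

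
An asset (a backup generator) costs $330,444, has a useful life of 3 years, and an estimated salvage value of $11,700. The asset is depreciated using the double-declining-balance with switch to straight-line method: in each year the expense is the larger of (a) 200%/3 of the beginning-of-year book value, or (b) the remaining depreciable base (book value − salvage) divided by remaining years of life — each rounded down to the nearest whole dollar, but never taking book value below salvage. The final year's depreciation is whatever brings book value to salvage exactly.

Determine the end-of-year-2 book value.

Depreciable base = $330,444 − $11,700 = $318,744.
Year 1: DB = ⌊$330,444 × 200%/3⌋ = $220,296; SL = ⌊$318,744/3⌋ = $106,248 → take DB $220,296. Book value $110,148.
Year 2: DB = ⌊$110,148 × 200%/3⌋ = $73,432; SL = ⌊$98,448/2⌋ = $49,224 → take DB $73,432. Book value $36,716.

$36,716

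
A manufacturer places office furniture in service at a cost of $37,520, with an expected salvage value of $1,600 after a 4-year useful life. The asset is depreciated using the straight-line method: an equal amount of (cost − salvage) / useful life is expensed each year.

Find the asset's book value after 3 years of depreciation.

$10,580

Depreciable base = $37,520 − $1,600 = $35,920.
Annual expense = $35,920 / 4 = $8,980.
End of year 1: book value $28,540.
End of year 2: book value $19,560.
End of year 3: book value $10,580.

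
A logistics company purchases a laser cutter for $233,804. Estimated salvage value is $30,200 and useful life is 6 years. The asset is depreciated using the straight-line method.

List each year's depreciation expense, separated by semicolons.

$33,934; $33,934; $33,934; $33,934; $33,934; $33,934

Depreciable base = $233,804 − $30,200 = $203,604.
Annual expense = $203,604 / 6 = $33,934.
End of year 1: book value $199,870.
End of year 2: book value $165,936.
End of year 3: book value $132,002.
End of year 4: book value $98,068.
End of year 5: book value $64,134.
End of year 6: book value $30,200.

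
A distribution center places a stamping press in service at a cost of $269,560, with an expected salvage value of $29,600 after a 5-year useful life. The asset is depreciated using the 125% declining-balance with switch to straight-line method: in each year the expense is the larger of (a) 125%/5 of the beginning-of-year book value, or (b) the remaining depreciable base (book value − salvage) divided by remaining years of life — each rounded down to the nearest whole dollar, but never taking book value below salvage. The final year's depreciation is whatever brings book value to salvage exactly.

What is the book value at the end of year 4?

Depreciable base = $269,560 − $29,600 = $239,960.
Year 1: DB = ⌊$269,560 × 125%/5⌋ = $67,390; SL = ⌊$239,960/5⌋ = $47,992 → take DB $67,390. Book value $202,170.
Year 2: DB = ⌊$202,170 × 125%/5⌋ = $50,542; SL = ⌊$172,570/4⌋ = $43,142 → take DB $50,542. Book value $151,628.
Year 3: DB = ⌊$151,628 × 125%/5⌋ = $37,907; SL = ⌊$122,028/3⌋ = $40,676 → take SL $40,676. Book value $110,952.
Year 4: DB = ⌊$110,952 × 125%/5⌋ = $27,738; SL = ⌊$81,352/2⌋ = $40,676 → take SL $40,676. Book value $70,276.

$70,276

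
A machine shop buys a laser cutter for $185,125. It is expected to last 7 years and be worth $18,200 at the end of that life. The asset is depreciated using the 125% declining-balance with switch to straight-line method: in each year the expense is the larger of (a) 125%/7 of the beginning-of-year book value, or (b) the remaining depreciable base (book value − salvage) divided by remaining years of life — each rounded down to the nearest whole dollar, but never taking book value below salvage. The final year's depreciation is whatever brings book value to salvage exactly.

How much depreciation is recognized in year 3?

Depreciable base = $185,125 − $18,200 = $166,925.
Year 1: DB = ⌊$185,125 × 125%/7⌋ = $33,058; SL = ⌊$166,925/7⌋ = $23,846 → take DB $33,058. Book value $152,067.
Year 2: DB = ⌊$152,067 × 125%/7⌋ = $27,154; SL = ⌊$133,867/6⌋ = $22,311 → take DB $27,154. Book value $124,913.
Year 3: DB = ⌊$124,913 × 125%/7⌋ = $22,305; SL = ⌊$106,713/5⌋ = $21,342 → take DB $22,305. Book value $102,608.

$22,305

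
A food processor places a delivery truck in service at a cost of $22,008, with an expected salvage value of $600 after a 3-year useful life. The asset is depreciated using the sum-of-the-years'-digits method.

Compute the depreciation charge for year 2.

$7,136

Depreciable base = $22,008 − $600 = $21,408.
Sum of the years' digits = 3+2+1 = 6.
Year 1: $21,408 × 3/6 = $10,704. Book value $11,304.
Year 2: $21,408 × 2/6 = $7,136. Book value $4,168.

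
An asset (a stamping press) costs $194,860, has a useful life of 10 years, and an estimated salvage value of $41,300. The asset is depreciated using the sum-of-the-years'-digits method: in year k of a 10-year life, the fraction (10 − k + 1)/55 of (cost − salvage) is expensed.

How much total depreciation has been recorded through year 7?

Depreciable base = $194,860 − $41,300 = $153,560.
Sum of the years' digits = 10+9+8+7+6+5+4+3+2+1 = 55.
Year 1: $153,560 × 10/55 = $27,920. Book value $166,940.
Year 2: $153,560 × 9/55 = $25,128. Book value $141,812.
Year 3: $153,560 × 8/55 = $22,336. Book value $119,476.
Year 4: $153,560 × 7/55 = $19,544. Book value $99,932.
Year 5: $153,560 × 6/55 = $16,752. Book value $83,180.
Year 6: $153,560 × 5/55 = $13,960. Book value $69,220.
Year 7: $153,560 × 4/55 = $11,168. Book value $58,052.
Accumulated through year 7 = $194,860 − $58,052 = $136,808.

$136,808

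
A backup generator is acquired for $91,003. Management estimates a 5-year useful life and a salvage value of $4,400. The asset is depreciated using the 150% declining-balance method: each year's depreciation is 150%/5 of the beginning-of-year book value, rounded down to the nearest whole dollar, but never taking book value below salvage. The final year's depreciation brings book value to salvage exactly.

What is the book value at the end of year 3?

Depreciable base = $91,003 − $4,400 = $86,603.
Year 1: ⌊$91,003 × 150%/5⌋ = $27,300. Book value $63,703.
Year 2: ⌊$63,703 × 150%/5⌋ = $19,110. Book value $44,593.
Year 3: ⌊$44,593 × 150%/5⌋ = $13,377. Book value $31,216.

$31,216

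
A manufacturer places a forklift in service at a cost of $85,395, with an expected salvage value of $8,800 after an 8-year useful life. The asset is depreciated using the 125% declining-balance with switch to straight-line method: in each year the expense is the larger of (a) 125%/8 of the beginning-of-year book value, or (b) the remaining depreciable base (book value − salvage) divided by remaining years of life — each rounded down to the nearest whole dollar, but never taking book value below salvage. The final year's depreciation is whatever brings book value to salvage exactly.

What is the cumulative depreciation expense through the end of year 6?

Depreciable base = $85,395 − $8,800 = $76,595.
Year 1: DB = ⌊$85,395 × 125%/8⌋ = $13,342; SL = ⌊$76,595/8⌋ = $9,574 → take DB $13,342. Book value $72,053.
Year 2: DB = ⌊$72,053 × 125%/8⌋ = $11,258; SL = ⌊$63,253/7⌋ = $9,036 → take DB $11,258. Book value $60,795.
Year 3: DB = ⌊$60,795 × 125%/8⌋ = $9,499; SL = ⌊$51,995/6⌋ = $8,665 → take DB $9,499. Book value $51,296.
Year 4: DB = ⌊$51,296 × 125%/8⌋ = $8,015; SL = ⌊$42,496/5⌋ = $8,499 → take SL $8,499. Book value $42,797.
Year 5: DB = ⌊$42,797 × 125%/8⌋ = $6,687; SL = ⌊$33,997/4⌋ = $8,499 → take SL $8,499. Book value $34,298.
Year 6: DB = ⌊$34,298 × 125%/8⌋ = $5,359; SL = ⌊$25,498/3⌋ = $8,499 → take SL $8,499. Book value $25,799.
Accumulated through year 6 = $85,395 − $25,799 = $59,596.

$59,596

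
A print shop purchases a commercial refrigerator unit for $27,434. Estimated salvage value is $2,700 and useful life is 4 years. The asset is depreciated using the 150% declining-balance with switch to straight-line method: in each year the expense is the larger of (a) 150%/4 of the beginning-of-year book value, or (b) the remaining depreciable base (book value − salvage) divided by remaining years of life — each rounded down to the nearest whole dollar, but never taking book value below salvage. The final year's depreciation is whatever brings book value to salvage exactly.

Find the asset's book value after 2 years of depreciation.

Depreciable base = $27,434 − $2,700 = $24,734.
Year 1: DB = ⌊$27,434 × 150%/4⌋ = $10,287; SL = ⌊$24,734/4⌋ = $6,183 → take DB $10,287. Book value $17,147.
Year 2: DB = ⌊$17,147 × 150%/4⌋ = $6,430; SL = ⌊$14,447/3⌋ = $4,815 → take DB $6,430. Book value $10,717.

$10,717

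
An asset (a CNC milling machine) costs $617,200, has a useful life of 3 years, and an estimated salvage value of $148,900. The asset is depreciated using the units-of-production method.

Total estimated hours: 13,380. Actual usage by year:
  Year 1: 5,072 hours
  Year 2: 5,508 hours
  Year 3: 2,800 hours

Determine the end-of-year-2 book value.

Depreciable base = $617,200 − $148,900 = $468,300.
Rate = $468,300 / 13,380 hours = $35 per hour.
Year 1: 5,072 × $35 = $177,520. Book value $439,680.
Year 2: 5,508 × $35 = $192,780. Book value $246,900.

$246,900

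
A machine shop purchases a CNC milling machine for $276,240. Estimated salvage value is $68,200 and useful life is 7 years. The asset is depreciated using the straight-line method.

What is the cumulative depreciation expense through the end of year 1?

$29,720

Depreciable base = $276,240 − $68,200 = $208,040.
Annual expense = $208,040 / 7 = $29,720.
End of year 1: book value $246,520.
Accumulated through year 1 = $276,240 − $246,520 = $29,720.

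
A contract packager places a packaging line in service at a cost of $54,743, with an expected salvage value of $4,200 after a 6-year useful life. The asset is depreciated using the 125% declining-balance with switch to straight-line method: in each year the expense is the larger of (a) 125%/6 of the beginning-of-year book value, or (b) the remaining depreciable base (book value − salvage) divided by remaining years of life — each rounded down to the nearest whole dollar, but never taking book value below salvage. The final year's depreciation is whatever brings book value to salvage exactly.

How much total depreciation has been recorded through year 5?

$43,015

Depreciable base = $54,743 − $4,200 = $50,543.
Year 1: DB = ⌊$54,743 × 125%/6⌋ = $11,404; SL = ⌊$50,543/6⌋ = $8,423 → take DB $11,404. Book value $43,339.
Year 2: DB = ⌊$43,339 × 125%/6⌋ = $9,028; SL = ⌊$39,139/5⌋ = $7,827 → take DB $9,028. Book value $34,311.
Year 3: DB = ⌊$34,311 × 125%/6⌋ = $7,148; SL = ⌊$30,111/4⌋ = $7,527 → take SL $7,527. Book value $26,784.
Year 4: DB = ⌊$26,784 × 125%/6⌋ = $5,580; SL = ⌊$22,584/3⌋ = $7,528 → take SL $7,528. Book value $19,256.
Year 5: DB = ⌊$19,256 × 125%/6⌋ = $4,011; SL = ⌊$15,056/2⌋ = $7,528 → take SL $7,528. Book value $11,728.
Accumulated through year 5 = $54,743 − $11,728 = $43,015.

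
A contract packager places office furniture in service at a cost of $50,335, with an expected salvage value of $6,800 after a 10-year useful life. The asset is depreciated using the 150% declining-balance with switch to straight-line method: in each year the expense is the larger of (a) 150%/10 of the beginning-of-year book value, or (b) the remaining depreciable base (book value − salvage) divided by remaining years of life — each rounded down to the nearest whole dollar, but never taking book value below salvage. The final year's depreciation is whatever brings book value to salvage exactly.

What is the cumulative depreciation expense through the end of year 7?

$34,395

Depreciable base = $50,335 − $6,800 = $43,535.
Year 1: DB = ⌊$50,335 × 150%/10⌋ = $7,550; SL = ⌊$43,535/10⌋ = $4,353 → take DB $7,550. Book value $42,785.
Year 2: DB = ⌊$42,785 × 150%/10⌋ = $6,417; SL = ⌊$35,985/9⌋ = $3,998 → take DB $6,417. Book value $36,368.
Year 3: DB = ⌊$36,368 × 150%/10⌋ = $5,455; SL = ⌊$29,568/8⌋ = $3,696 → take DB $5,455. Book value $30,913.
Year 4: DB = ⌊$30,913 × 150%/10⌋ = $4,636; SL = ⌊$24,113/7⌋ = $3,444 → take DB $4,636. Book value $26,277.
Year 5: DB = ⌊$26,277 × 150%/10⌋ = $3,941; SL = ⌊$19,477/6⌋ = $3,246 → take DB $3,941. Book value $22,336.
Year 6: DB = ⌊$22,336 × 150%/10⌋ = $3,350; SL = ⌊$15,536/5⌋ = $3,107 → take DB $3,350. Book value $18,986.
Year 7: DB = ⌊$18,986 × 150%/10⌋ = $2,847; SL = ⌊$12,186/4⌋ = $3,046 → take SL $3,046. Book value $15,940.
Accumulated through year 7 = $50,335 − $15,940 = $34,395.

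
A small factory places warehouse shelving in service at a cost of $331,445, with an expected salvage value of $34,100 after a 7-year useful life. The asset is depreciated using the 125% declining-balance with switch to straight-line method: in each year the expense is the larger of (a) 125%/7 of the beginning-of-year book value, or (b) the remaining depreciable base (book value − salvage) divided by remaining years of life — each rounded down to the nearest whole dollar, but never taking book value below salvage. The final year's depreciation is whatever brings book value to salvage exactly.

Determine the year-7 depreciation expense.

Depreciable base = $331,445 − $34,100 = $297,345.
Year 1: DB = ⌊$331,445 × 125%/7⌋ = $59,186; SL = ⌊$297,345/7⌋ = $42,477 → take DB $59,186. Book value $272,259.
Year 2: DB = ⌊$272,259 × 125%/7⌋ = $48,617; SL = ⌊$238,159/6⌋ = $39,693 → take DB $48,617. Book value $223,642.
Year 3: DB = ⌊$223,642 × 125%/7⌋ = $39,936; SL = ⌊$189,542/5⌋ = $37,908 → take DB $39,936. Book value $183,706.
Year 4: DB = ⌊$183,706 × 125%/7⌋ = $32,804; SL = ⌊$149,606/4⌋ = $37,401 → take SL $37,401. Book value $146,305.
Year 5: DB = ⌊$146,305 × 125%/7⌋ = $26,125; SL = ⌊$112,205/3⌋ = $37,401 → take SL $37,401. Book value $108,904.
Year 6: DB = ⌊$108,904 × 125%/7⌋ = $19,447; SL = ⌊$74,804/2⌋ = $37,402 → take SL $37,402. Book value $71,502.
Year 7 (final): $71,502 − $34,100 = $37,402. Book value $34,100.

$37,402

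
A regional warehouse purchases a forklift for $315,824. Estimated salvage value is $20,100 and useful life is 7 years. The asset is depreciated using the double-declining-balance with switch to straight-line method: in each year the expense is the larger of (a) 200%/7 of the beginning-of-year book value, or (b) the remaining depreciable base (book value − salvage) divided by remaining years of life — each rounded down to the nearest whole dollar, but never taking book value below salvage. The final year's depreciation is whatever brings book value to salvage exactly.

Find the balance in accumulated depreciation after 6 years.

$276,412

Depreciable base = $315,824 − $20,100 = $295,724.
Year 1: DB = ⌊$315,824 × 200%/7⌋ = $90,235; SL = ⌊$295,724/7⌋ = $42,246 → take DB $90,235. Book value $225,589.
Year 2: DB = ⌊$225,589 × 200%/7⌋ = $64,454; SL = ⌊$205,489/6⌋ = $34,248 → take DB $64,454. Book value $161,135.
Year 3: DB = ⌊$161,135 × 200%/7⌋ = $46,038; SL = ⌊$141,035/5⌋ = $28,207 → take DB $46,038. Book value $115,097.
Year 4: DB = ⌊$115,097 × 200%/7⌋ = $32,884; SL = ⌊$94,997/4⌋ = $23,749 → take DB $32,884. Book value $82,213.
Year 5: DB = ⌊$82,213 × 200%/7⌋ = $23,489; SL = ⌊$62,113/3⌋ = $20,704 → take DB $23,489. Book value $58,724.
Year 6: DB = ⌊$58,724 × 200%/7⌋ = $16,778; SL = ⌊$38,624/2⌋ = $19,312 → take SL $19,312. Book value $39,412.
Accumulated through year 6 = $315,824 − $39,412 = $276,412.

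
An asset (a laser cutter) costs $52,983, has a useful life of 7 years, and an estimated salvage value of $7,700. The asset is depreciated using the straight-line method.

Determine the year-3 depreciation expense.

$6,469

Depreciable base = $52,983 − $7,700 = $45,283.
Annual expense = $45,283 / 7 = $6,469.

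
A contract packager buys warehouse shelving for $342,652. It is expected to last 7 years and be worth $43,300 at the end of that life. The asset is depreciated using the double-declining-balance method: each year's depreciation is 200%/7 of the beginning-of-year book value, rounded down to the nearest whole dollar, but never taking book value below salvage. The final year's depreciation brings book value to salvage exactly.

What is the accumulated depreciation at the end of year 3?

Depreciable base = $342,652 − $43,300 = $299,352.
Year 1: ⌊$342,652 × 200%/7⌋ = $97,900. Book value $244,752.
Year 2: ⌊$244,752 × 200%/7⌋ = $69,929. Book value $174,823.
Year 3: ⌊$174,823 × 200%/7⌋ = $49,949. Book value $124,874.
Accumulated through year 3 = $342,652 − $124,874 = $217,778.

$217,778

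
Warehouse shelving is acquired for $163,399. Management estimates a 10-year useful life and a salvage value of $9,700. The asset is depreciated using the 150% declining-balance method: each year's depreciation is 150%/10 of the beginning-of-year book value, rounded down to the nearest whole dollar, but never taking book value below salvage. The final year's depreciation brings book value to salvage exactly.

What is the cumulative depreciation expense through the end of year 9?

Depreciable base = $163,399 − $9,700 = $153,699.
Year 1: ⌊$163,399 × 150%/10⌋ = $24,509. Book value $138,890.
Year 2: ⌊$138,890 × 150%/10⌋ = $20,833. Book value $118,057.
Year 3: ⌊$118,057 × 150%/10⌋ = $17,708. Book value $100,349.
Year 4: ⌊$100,349 × 150%/10⌋ = $15,052. Book value $85,297.
Year 5: ⌊$85,297 × 150%/10⌋ = $12,794. Book value $72,503.
Year 6: ⌊$72,503 × 150%/10⌋ = $10,875. Book value $61,628.
Year 7: ⌊$61,628 × 150%/10⌋ = $9,244. Book value $52,384.
Year 8: ⌊$52,384 × 150%/10⌋ = $7,857. Book value $44,527.
Year 9: ⌊$44,527 × 150%/10⌋ = $6,679. Book value $37,848.
Accumulated through year 9 = $163,399 − $37,848 = $125,551.

$125,551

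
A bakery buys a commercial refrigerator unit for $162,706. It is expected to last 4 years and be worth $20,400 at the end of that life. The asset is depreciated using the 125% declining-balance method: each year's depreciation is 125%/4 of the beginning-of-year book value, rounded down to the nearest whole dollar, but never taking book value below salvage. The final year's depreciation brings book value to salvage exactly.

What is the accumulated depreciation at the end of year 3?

$109,833

Depreciable base = $162,706 − $20,400 = $142,306.
Year 1: ⌊$162,706 × 125%/4⌋ = $50,845. Book value $111,861.
Year 2: ⌊$111,861 × 125%/4⌋ = $34,956. Book value $76,905.
Year 3: ⌊$76,905 × 125%/4⌋ = $24,032. Book value $52,873.
Accumulated through year 3 = $162,706 − $52,873 = $109,833.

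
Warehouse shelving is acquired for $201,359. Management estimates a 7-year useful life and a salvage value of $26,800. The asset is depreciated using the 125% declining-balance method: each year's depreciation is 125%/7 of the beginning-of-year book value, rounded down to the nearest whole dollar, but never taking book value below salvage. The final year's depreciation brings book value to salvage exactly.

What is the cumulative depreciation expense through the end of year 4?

Depreciable base = $201,359 − $26,800 = $174,559.
Year 1: ⌊$201,359 × 125%/7⌋ = $35,956. Book value $165,403.
Year 2: ⌊$165,403 × 125%/7⌋ = $29,536. Book value $135,867.
Year 3: ⌊$135,867 × 125%/7⌋ = $24,261. Book value $111,606.
Year 4: ⌊$111,606 × 125%/7⌋ = $19,929. Book value $91,677.
Accumulated through year 4 = $201,359 − $91,677 = $109,682.

$109,682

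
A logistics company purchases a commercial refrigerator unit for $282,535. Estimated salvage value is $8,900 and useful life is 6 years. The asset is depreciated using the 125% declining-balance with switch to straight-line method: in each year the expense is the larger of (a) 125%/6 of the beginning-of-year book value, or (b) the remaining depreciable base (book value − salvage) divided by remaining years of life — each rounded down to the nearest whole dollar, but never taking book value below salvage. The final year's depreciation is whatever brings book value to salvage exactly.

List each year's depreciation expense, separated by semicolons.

Depreciable base = $282,535 − $8,900 = $273,635.
Year 1: DB = ⌊$282,535 × 125%/6⌋ = $58,861; SL = ⌊$273,635/6⌋ = $45,605 → take DB $58,861. Book value $223,674.
Year 2: DB = ⌊$223,674 × 125%/6⌋ = $46,598; SL = ⌊$214,774/5⌋ = $42,954 → take DB $46,598. Book value $177,076.
Year 3: DB = ⌊$177,076 × 125%/6⌋ = $36,890; SL = ⌊$168,176/4⌋ = $42,044 → take SL $42,044. Book value $135,032.
Year 4: DB = ⌊$135,032 × 125%/6⌋ = $28,131; SL = ⌊$126,132/3⌋ = $42,044 → take SL $42,044. Book value $92,988.
Year 5: DB = ⌊$92,988 × 125%/6⌋ = $19,372; SL = ⌊$84,088/2⌋ = $42,044 → take SL $42,044. Book value $50,944.
Year 6 (final): $50,944 − $8,900 = $42,044. Book value $8,900.

$58,861; $46,598; $42,044; $42,044; $42,044; $42,044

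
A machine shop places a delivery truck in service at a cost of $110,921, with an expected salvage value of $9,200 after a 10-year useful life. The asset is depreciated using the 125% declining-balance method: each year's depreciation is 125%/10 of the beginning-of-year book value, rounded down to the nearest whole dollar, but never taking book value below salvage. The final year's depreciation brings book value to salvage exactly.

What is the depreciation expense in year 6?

Depreciable base = $110,921 − $9,200 = $101,721.
Year 1: ⌊$110,921 × 125%/10⌋ = $13,865. Book value $97,056.
Year 2: ⌊$97,056 × 125%/10⌋ = $12,132. Book value $84,924.
Year 3: ⌊$84,924 × 125%/10⌋ = $10,615. Book value $74,309.
Year 4: ⌊$74,309 × 125%/10⌋ = $9,288. Book value $65,021.
Year 5: ⌊$65,021 × 125%/10⌋ = $8,127. Book value $56,894.
Year 6: ⌊$56,894 × 125%/10⌋ = $7,111. Book value $49,783.

$7,111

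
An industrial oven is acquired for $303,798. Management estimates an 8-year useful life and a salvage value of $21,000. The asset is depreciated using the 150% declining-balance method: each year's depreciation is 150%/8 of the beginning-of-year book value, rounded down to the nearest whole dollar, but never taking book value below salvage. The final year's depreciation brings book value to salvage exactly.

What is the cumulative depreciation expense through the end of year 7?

Depreciable base = $303,798 − $21,000 = $282,798.
Year 1: ⌊$303,798 × 150%/8⌋ = $56,962. Book value $246,836.
Year 2: ⌊$246,836 × 150%/8⌋ = $46,281. Book value $200,555.
Year 3: ⌊$200,555 × 150%/8⌋ = $37,604. Book value $162,951.
Year 4: ⌊$162,951 × 150%/8⌋ = $30,553. Book value $132,398.
Year 5: ⌊$132,398 × 150%/8⌋ = $24,824. Book value $107,574.
Year 6: ⌊$107,574 × 150%/8⌋ = $20,170. Book value $87,404.
Year 7: ⌊$87,404 × 150%/8⌋ = $16,388. Book value $71,016.
Accumulated through year 7 = $303,798 − $71,016 = $232,782.

$232,782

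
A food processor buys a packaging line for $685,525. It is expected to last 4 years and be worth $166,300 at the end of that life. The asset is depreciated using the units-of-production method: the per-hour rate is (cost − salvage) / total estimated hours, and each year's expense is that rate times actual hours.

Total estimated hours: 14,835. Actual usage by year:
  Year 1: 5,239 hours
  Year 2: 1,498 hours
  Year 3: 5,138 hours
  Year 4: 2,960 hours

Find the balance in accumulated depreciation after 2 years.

Depreciable base = $685,525 − $166,300 = $519,225.
Rate = $519,225 / 14,835 hours = $35 per hour.
Year 1: 5,239 × $35 = $183,365. Book value $502,160.
Year 2: 1,498 × $35 = $52,430. Book value $449,730.
Accumulated through year 2 = $685,525 − $449,730 = $235,795.

$235,795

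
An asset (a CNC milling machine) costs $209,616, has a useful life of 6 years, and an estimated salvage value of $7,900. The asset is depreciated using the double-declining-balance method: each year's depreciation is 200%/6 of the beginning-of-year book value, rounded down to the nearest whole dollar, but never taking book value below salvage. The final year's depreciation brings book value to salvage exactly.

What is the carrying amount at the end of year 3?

$62,109

Depreciable base = $209,616 − $7,900 = $201,716.
Year 1: ⌊$209,616 × 200%/6⌋ = $69,872. Book value $139,744.
Year 2: ⌊$139,744 × 200%/6⌋ = $46,581. Book value $93,163.
Year 3: ⌊$93,163 × 200%/6⌋ = $31,054. Book value $62,109.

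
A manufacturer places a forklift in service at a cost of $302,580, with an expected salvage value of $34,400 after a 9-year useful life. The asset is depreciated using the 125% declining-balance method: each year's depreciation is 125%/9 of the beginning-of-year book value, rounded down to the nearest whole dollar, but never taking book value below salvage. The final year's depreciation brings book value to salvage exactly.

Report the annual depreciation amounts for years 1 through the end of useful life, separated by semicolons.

Depreciable base = $302,580 − $34,400 = $268,180.
Year 1: ⌊$302,580 × 125%/9⌋ = $42,025. Book value $260,555.
Year 2: ⌊$260,555 × 125%/9⌋ = $36,188. Book value $224,367.
Year 3: ⌊$224,367 × 125%/9⌋ = $31,162. Book value $193,205.
Year 4: ⌊$193,205 × 125%/9⌋ = $26,834. Book value $166,371.
Year 5: ⌊$166,371 × 125%/9⌋ = $23,107. Book value $143,264.
Year 6: ⌊$143,264 × 125%/9⌋ = $19,897. Book value $123,367.
Year 7: ⌊$123,367 × 125%/9⌋ = $17,134. Book value $106,233.
Year 8: ⌊$106,233 × 125%/9⌋ = $14,754. Book value $91,479.
Year 9 (final): $91,479 − $34,400 = $57,079. Book value $34,400.

$42,025; $36,188; $31,162; $26,834; $23,107; $19,897; $17,134; $14,754; $57,079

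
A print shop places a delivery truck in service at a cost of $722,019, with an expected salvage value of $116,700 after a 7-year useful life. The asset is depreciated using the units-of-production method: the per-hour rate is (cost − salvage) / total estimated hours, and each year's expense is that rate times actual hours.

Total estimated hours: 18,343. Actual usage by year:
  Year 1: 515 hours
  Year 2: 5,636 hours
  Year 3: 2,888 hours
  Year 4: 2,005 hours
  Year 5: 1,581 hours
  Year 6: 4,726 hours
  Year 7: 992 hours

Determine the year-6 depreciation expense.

$155,958

Depreciable base = $722,019 − $116,700 = $605,319.
Rate = $605,319 / 18,343 hours = $33 per hour.
Year 1: 515 × $33 = $16,995. Book value $705,024.
Year 2: 5,636 × $33 = $185,988. Book value $519,036.
Year 3: 2,888 × $33 = $95,304. Book value $423,732.
Year 4: 2,005 × $33 = $66,165. Book value $357,567.
Year 5: 1,581 × $33 = $52,173. Book value $305,394.
Year 6: 4,726 × $33 = $155,958. Book value $149,436.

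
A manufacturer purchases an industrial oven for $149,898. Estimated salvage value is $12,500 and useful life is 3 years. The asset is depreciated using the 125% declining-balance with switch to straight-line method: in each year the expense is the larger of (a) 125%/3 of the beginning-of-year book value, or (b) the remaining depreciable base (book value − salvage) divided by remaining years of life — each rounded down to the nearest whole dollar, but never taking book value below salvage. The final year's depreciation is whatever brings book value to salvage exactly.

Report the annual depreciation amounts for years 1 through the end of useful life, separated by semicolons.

Depreciable base = $149,898 − $12,500 = $137,398.
Year 1: DB = ⌊$149,898 × 125%/3⌋ = $62,457; SL = ⌊$137,398/3⌋ = $45,799 → take DB $62,457. Book value $87,441.
Year 2: DB = ⌊$87,441 × 125%/3⌋ = $36,433; SL = ⌊$74,941/2⌋ = $37,470 → take SL $37,470. Book value $49,971.
Year 3 (final): $49,971 − $12,500 = $37,471. Book value $12,500.

$62,457; $37,470; $37,471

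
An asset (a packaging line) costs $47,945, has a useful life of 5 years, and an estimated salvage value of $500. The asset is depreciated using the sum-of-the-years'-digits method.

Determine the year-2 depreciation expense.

$12,652

Depreciable base = $47,945 − $500 = $47,445.
Sum of the years' digits = 5+4+3+2+1 = 15.
Year 1: $47,445 × 5/15 = $15,815. Book value $32,130.
Year 2: $47,445 × 4/15 = $12,652. Book value $19,478.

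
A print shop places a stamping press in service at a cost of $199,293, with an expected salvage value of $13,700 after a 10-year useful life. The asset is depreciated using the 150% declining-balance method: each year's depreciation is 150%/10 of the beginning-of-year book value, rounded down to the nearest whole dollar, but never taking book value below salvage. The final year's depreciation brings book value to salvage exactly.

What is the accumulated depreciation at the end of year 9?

$153,131

Depreciable base = $199,293 − $13,700 = $185,593.
Year 1: ⌊$199,293 × 150%/10⌋ = $29,893. Book value $169,400.
Year 2: ⌊$169,400 × 150%/10⌋ = $25,410. Book value $143,990.
Year 3: ⌊$143,990 × 150%/10⌋ = $21,598. Book value $122,392.
Year 4: ⌊$122,392 × 150%/10⌋ = $18,358. Book value $104,034.
Year 5: ⌊$104,034 × 150%/10⌋ = $15,605. Book value $88,429.
Year 6: ⌊$88,429 × 150%/10⌋ = $13,264. Book value $75,165.
Year 7: ⌊$75,165 × 150%/10⌋ = $11,274. Book value $63,891.
Year 8: ⌊$63,891 × 150%/10⌋ = $9,583. Book value $54,308.
Year 9: ⌊$54,308 × 150%/10⌋ = $8,146. Book value $46,162.
Accumulated through year 9 = $199,293 − $46,162 = $153,131.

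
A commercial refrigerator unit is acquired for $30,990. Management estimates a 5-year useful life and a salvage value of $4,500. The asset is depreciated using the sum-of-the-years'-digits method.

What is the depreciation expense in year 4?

$3,532

Depreciable base = $30,990 − $4,500 = $26,490.
Sum of the years' digits = 5+4+3+2+1 = 15.
Year 1: $26,490 × 5/15 = $8,830. Book value $22,160.
Year 2: $26,490 × 4/15 = $7,064. Book value $15,096.
Year 3: $26,490 × 3/15 = $5,298. Book value $9,798.
Year 4: $26,490 × 2/15 = $3,532. Book value $6,266.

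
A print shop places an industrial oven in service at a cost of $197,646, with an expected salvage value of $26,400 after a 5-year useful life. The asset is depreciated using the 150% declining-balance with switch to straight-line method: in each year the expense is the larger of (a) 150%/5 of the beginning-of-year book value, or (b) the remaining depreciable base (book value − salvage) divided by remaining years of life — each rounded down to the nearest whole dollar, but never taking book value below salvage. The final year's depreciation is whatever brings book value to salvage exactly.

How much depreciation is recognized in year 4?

Depreciable base = $197,646 − $26,400 = $171,246.
Year 1: DB = ⌊$197,646 × 150%/5⌋ = $59,293; SL = ⌊$171,246/5⌋ = $34,249 → take DB $59,293. Book value $138,353.
Year 2: DB = ⌊$138,353 × 150%/5⌋ = $41,505; SL = ⌊$111,953/4⌋ = $27,988 → take DB $41,505. Book value $96,848.
Year 3: DB = ⌊$96,848 × 150%/5⌋ = $29,054; SL = ⌊$70,448/3⌋ = $23,482 → take DB $29,054. Book value $67,794.
Year 4: DB = ⌊$67,794 × 150%/5⌋ = $20,338; SL = ⌊$41,394/2⌋ = $20,697 → take SL $20,697. Book value $47,097.

$20,697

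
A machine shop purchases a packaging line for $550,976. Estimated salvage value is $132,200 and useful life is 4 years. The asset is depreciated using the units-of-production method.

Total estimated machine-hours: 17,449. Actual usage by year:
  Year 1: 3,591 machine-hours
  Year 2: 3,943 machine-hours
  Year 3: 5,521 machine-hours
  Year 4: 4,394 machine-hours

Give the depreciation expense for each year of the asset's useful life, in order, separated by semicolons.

Depreciable base = $550,976 − $132,200 = $418,776.
Rate = $418,776 / 17,449 machine-hours = $24 per machine-hour.
Year 1: 3,591 × $24 = $86,184. Book value $464,792.
Year 2: 3,943 × $24 = $94,632. Book value $370,160.
Year 3: 5,521 × $24 = $132,504. Book value $237,656.
Year 4: 4,394 × $24 = $105,456. Book value $132,200.

$86,184; $94,632; $132,504; $105,456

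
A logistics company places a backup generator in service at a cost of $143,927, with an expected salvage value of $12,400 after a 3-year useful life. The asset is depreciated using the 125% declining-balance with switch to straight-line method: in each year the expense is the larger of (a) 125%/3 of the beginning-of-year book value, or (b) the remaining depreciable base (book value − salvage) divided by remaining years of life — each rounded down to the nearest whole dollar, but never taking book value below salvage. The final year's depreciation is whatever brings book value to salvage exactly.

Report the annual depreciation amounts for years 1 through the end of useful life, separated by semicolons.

$59,969; $35,779; $35,779

Depreciable base = $143,927 − $12,400 = $131,527.
Year 1: DB = ⌊$143,927 × 125%/3⌋ = $59,969; SL = ⌊$131,527/3⌋ = $43,842 → take DB $59,969. Book value $83,958.
Year 2: DB = ⌊$83,958 × 125%/3⌋ = $34,982; SL = ⌊$71,558/2⌋ = $35,779 → take SL $35,779. Book value $48,179.
Year 3 (final): $48,179 − $12,400 = $35,779. Book value $12,400.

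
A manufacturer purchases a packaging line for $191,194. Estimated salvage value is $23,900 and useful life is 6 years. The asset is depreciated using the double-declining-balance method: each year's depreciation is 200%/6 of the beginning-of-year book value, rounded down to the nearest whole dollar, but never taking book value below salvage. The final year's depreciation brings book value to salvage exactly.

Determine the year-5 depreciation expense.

Depreciable base = $191,194 − $23,900 = $167,294.
Year 1: ⌊$191,194 × 200%/6⌋ = $63,731. Book value $127,463.
Year 2: ⌊$127,463 × 200%/6⌋ = $42,487. Book value $84,976.
Year 3: ⌊$84,976 × 200%/6⌋ = $28,325. Book value $56,651.
Year 4: ⌊$56,651 × 200%/6⌋ = $18,883. Book value $37,768.
Year 5: ⌊$37,768 × 200%/6⌋ = $12,589. Book value $25,179.

$12,589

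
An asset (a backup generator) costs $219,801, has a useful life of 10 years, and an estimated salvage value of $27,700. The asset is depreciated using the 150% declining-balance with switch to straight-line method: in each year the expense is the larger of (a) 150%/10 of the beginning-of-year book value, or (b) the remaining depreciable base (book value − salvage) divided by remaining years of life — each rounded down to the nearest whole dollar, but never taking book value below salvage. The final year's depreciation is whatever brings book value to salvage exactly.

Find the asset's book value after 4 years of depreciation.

Depreciable base = $219,801 − $27,700 = $192,101.
Year 1: DB = ⌊$219,801 × 150%/10⌋ = $32,970; SL = ⌊$192,101/10⌋ = $19,210 → take DB $32,970. Book value $186,831.
Year 2: DB = ⌊$186,831 × 150%/10⌋ = $28,024; SL = ⌊$159,131/9⌋ = $17,681 → take DB $28,024. Book value $158,807.
Year 3: DB = ⌊$158,807 × 150%/10⌋ = $23,821; SL = ⌊$131,107/8⌋ = $16,388 → take DB $23,821. Book value $134,986.
Year 4: DB = ⌊$134,986 × 150%/10⌋ = $20,247; SL = ⌊$107,286/7⌋ = $15,326 → take DB $20,247. Book value $114,739.

$114,739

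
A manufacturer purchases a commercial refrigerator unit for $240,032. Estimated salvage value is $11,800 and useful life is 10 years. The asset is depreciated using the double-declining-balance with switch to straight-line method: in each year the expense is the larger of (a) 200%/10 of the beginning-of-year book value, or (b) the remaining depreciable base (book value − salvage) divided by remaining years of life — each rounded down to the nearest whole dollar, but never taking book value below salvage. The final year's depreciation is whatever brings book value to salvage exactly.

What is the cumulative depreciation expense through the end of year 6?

$177,108

Depreciable base = $240,032 − $11,800 = $228,232.
Year 1: DB = ⌊$240,032 × 200%/10⌋ = $48,006; SL = ⌊$228,232/10⌋ = $22,823 → take DB $48,006. Book value $192,026.
Year 2: DB = ⌊$192,026 × 200%/10⌋ = $38,405; SL = ⌊$180,226/9⌋ = $20,025 → take DB $38,405. Book value $153,621.
Year 3: DB = ⌊$153,621 × 200%/10⌋ = $30,724; SL = ⌊$141,821/8⌋ = $17,727 → take DB $30,724. Book value $122,897.
Year 4: DB = ⌊$122,897 × 200%/10⌋ = $24,579; SL = ⌊$111,097/7⌋ = $15,871 → take DB $24,579. Book value $98,318.
Year 5: DB = ⌊$98,318 × 200%/10⌋ = $19,663; SL = ⌊$86,518/6⌋ = $14,419 → take DB $19,663. Book value $78,655.
Year 6: DB = ⌊$78,655 × 200%/10⌋ = $15,731; SL = ⌊$66,855/5⌋ = $13,371 → take DB $15,731. Book value $62,924.
Accumulated through year 6 = $240,032 − $62,924 = $177,108.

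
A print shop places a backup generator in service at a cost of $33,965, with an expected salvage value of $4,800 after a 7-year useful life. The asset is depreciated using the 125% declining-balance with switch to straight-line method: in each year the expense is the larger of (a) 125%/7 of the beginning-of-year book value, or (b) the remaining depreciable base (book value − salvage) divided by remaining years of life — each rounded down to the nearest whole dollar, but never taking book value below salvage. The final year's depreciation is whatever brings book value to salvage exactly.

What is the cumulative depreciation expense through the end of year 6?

$25,658

Depreciable base = $33,965 − $4,800 = $29,165.
Year 1: DB = ⌊$33,965 × 125%/7⌋ = $6,065; SL = ⌊$29,165/7⌋ = $4,166 → take DB $6,065. Book value $27,900.
Year 2: DB = ⌊$27,900 × 125%/7⌋ = $4,982; SL = ⌊$23,100/6⌋ = $3,850 → take DB $4,982. Book value $22,918.
Year 3: DB = ⌊$22,918 × 125%/7⌋ = $4,092; SL = ⌊$18,118/5⌋ = $3,623 → take DB $4,092. Book value $18,826.
Year 4: DB = ⌊$18,826 × 125%/7⌋ = $3,361; SL = ⌊$14,026/4⌋ = $3,506 → take SL $3,506. Book value $15,320.
Year 5: DB = ⌊$15,320 × 125%/7⌋ = $2,735; SL = ⌊$10,520/3⌋ = $3,506 → take SL $3,506. Book value $11,814.
Year 6: DB = ⌊$11,814 × 125%/7⌋ = $2,109; SL = ⌊$7,014/2⌋ = $3,507 → take SL $3,507. Book value $8,307.
Accumulated through year 6 = $33,965 − $8,307 = $25,658.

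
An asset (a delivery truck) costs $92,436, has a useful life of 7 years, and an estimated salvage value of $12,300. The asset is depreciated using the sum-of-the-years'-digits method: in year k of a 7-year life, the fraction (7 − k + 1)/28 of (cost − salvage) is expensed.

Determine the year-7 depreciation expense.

$2,862

Depreciable base = $92,436 − $12,300 = $80,136.
Sum of the years' digits = 7+6+5+4+3+2+1 = 28.
Year 1: $80,136 × 7/28 = $20,034. Book value $72,402.
Year 2: $80,136 × 6/28 = $17,172. Book value $55,230.
Year 3: $80,136 × 5/28 = $14,310. Book value $40,920.
Year 4: $80,136 × 4/28 = $11,448. Book value $29,472.
Year 5: $80,136 × 3/28 = $8,586. Book value $20,886.
Year 6: $80,136 × 2/28 = $5,724. Book value $15,162.
Year 7: $80,136 × 1/28 = $2,862. Book value $12,300.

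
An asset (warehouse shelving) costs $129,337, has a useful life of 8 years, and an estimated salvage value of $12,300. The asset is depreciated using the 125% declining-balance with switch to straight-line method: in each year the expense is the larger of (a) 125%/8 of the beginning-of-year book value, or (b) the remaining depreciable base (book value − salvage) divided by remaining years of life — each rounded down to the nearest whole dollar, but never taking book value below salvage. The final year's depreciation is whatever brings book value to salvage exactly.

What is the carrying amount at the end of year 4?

$64,613

Depreciable base = $129,337 − $12,300 = $117,037.
Year 1: DB = ⌊$129,337 × 125%/8⌋ = $20,208; SL = ⌊$117,037/8⌋ = $14,629 → take DB $20,208. Book value $109,129.
Year 2: DB = ⌊$109,129 × 125%/8⌋ = $17,051; SL = ⌊$96,829/7⌋ = $13,832 → take DB $17,051. Book value $92,078.
Year 3: DB = ⌊$92,078 × 125%/8⌋ = $14,387; SL = ⌊$79,778/6⌋ = $13,296 → take DB $14,387. Book value $77,691.
Year 4: DB = ⌊$77,691 × 125%/8⌋ = $12,139; SL = ⌊$65,391/5⌋ = $13,078 → take SL $13,078. Book value $64,613.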